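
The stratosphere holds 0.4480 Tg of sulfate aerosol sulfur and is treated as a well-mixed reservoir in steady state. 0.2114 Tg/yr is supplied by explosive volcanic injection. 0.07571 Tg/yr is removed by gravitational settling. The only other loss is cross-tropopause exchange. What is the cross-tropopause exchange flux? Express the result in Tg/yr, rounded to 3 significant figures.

0.136 Tg/yr

At steady state ΣF_in = ΣF_out.
ΣF_in = 0.21140 Tg/yr.
Cross-tropopause exchange flux = ΣF_in − (0.07571) = 0.21140 − 0.07571 = 0.1357 Tg/yr.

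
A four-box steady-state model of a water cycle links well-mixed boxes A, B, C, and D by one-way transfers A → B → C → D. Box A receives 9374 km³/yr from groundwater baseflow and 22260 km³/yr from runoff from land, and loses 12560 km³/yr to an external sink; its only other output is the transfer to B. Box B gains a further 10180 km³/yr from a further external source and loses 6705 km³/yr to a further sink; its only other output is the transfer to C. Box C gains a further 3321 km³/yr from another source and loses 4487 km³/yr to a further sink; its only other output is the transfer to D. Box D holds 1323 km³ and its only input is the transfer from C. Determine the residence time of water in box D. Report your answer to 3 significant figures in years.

Box A: F(A→B) = (9374 + 22260) − 12560 = 19074 km³/yr.
Box B: F(B→C) = (19074 + 10180) − 6705 = 22549 km³/yr.
Box C: F(C→D) = (22549 + 3321) − 4487 = 21383 km³/yr.
Box D throughput = its input = 21383 km³/yr; τ = 1323 / 21383 = 0.06187 yr.

0.0619 yr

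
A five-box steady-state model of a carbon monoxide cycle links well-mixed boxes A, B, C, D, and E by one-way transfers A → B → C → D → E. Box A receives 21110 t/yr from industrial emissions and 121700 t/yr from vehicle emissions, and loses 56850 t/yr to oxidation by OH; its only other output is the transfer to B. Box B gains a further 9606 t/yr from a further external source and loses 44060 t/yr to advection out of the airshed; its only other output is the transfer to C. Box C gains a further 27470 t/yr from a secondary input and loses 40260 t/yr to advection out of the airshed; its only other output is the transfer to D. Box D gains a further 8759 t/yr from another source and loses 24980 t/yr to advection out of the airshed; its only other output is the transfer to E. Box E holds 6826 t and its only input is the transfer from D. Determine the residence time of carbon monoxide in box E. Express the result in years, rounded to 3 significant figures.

Box A: F(A→B) = (21110 + 121700) − 56850 = 85960 t/yr.
Box B: F(B→C) = (85960 + 9606) − 44060 = 51506 t/yr.
Box C: F(C→D) = (51506 + 27470) − 40260 = 38716 t/yr.
Box D: F(D→E) = (38716 + 8759) − 24980 = 22495 t/yr.
Box E throughput = its input = 22495 t/yr; τ = 6826 / 22495 = 0.3034 yr.

0.303 yr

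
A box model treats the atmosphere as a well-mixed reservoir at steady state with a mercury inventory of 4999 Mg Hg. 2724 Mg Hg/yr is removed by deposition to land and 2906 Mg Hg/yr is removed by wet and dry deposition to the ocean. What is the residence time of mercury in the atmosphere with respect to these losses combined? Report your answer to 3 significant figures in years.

0.888 yr

Total removal = 2724 + 2906 = 5630.0 Mg Hg/yr.
τ = M / ΣF_out = 4999 / 5630.0 = 0.8879 yr.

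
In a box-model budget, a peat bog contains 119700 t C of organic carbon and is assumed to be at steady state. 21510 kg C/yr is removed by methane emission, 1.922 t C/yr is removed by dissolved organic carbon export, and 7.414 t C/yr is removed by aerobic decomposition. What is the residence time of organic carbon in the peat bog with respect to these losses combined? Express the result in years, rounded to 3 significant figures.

Convert the methane emission flux: 21510 kg C/yr = 21.51 t C/yr.
Total removal = 21.51 + 1.922 + 7.414 = 30.846 t C/yr.
τ = M / ΣF_out = 119700 / 30.846 = 3881 yr.

3880 yr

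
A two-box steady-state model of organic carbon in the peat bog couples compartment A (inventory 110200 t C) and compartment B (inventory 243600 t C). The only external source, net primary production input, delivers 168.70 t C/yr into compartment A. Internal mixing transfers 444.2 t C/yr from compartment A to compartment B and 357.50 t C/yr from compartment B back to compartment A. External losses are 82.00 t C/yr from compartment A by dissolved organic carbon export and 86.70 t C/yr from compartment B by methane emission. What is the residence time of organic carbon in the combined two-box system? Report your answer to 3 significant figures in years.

2100 yr

For the system as a whole, the A↔B exchange is internal and contributes nothing to the throughput; only the external sinks remove mass.
M_total = 110200 + 243600 = 353800 t C.
ΣF_external_out = 82.00 + 86.70 = 168.70 t C/yr.
τ = M_total / ΣF_ext = 353800 / 168.70 = 2097 yr.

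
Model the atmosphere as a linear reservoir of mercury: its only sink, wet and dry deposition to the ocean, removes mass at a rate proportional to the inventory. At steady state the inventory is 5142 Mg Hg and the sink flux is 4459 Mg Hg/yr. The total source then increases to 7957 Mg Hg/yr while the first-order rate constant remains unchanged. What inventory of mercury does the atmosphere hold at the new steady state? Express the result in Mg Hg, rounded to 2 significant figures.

Rate constant k = F/M = 4459 / 5142 = 0.8672 yr⁻¹.
At the new steady state, source = k·M_new ⇒ M_new = 7957 / 0.8672 = 9176 Mg Hg.
(Equivalently M_new = M × F_new/F_old = 5142 × 7957/4459.)

9200 Mg Hg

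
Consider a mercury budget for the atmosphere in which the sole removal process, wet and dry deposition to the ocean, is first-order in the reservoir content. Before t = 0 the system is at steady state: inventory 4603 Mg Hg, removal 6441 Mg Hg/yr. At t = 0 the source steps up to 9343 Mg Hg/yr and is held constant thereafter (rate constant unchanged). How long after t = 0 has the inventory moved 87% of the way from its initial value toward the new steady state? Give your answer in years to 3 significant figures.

τ = M₀/F₀ = 4603/6441 = 0.7146 yr.
The remaining gap fraction is e^(−t/τ); 87% covered ⇒ e^(−t/τ) = 0.130.
t = −τ ln(0.130) = 0.7146 × 2.040 = 1.458 yr.

1.46 yr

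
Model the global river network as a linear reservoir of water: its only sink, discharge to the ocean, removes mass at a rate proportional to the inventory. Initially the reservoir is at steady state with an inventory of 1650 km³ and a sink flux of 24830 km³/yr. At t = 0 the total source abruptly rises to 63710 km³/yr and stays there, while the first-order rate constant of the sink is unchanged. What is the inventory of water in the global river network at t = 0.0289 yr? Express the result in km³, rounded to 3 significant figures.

2560 km³

Residence time τ = M₀/F₀ = 0.06645 yr. The eventual steady state is M_∞ = M₀·(F₁/F₀) = 1650 × 63710/24830 = 4233.6 km³.
The anomaly ΔM(t) = M(t) − M_∞ decays as ΔM₀·e^(−t/τ) with ΔM₀ = 1650 − 4233.6 = −2584 km³.
At t = 0.0289 yr, e^(−t/τ) = e^(−0.4349) = 0.6473, so ΔM = −1672 km³ and M = 4233.6 − 1672 = 2561.2 km³.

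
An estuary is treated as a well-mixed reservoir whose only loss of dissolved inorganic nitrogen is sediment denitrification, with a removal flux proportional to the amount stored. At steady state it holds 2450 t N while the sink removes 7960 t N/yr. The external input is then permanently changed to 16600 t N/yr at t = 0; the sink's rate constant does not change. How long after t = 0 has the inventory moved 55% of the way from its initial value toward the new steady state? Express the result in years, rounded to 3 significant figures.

τ = M₀/F₀ = 2450/7960 = 0.3078 yr.
The remaining gap fraction is e^(−t/τ); 55% covered ⇒ e^(−t/τ) = 0.450.
t = −τ ln(0.450) = 0.3078 × 0.7985 = 0.2458 yr.

0.246 yr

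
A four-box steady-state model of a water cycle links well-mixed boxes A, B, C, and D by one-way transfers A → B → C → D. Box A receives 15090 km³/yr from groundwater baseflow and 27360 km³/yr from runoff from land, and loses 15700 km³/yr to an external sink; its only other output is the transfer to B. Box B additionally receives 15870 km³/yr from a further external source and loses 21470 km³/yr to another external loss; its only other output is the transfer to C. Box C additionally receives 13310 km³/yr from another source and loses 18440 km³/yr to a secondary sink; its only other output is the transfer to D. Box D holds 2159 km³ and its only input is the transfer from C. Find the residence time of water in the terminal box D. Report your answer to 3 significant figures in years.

Box A: F(A→B) = (15090 + 27360) − 15700 = 26750 km³/yr.
Box B: F(B→C) = (26750 + 15870) − 21470 = 21150 km³/yr.
Box C: F(C→D) = (21150 + 13310) − 18440 = 16020 km³/yr.
Box D throughput = its input = 16020 km³/yr; τ = 2159 / 16020 = 0.1348 yr.

0.135 yr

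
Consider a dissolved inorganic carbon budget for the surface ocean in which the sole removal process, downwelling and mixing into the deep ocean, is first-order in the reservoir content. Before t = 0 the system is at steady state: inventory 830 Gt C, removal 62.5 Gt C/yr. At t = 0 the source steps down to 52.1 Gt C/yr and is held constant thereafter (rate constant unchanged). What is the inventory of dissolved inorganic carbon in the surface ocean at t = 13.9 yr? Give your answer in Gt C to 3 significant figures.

Residence time τ = M₀/F₀ = 13.28 yr. The eventual steady state is M_∞ = M₀·(F₁/F₀) = 830 × 52.1/62.5 = 691.89 Gt C.
The anomaly ΔM(t) = M(t) − M_∞ decays as ΔM₀·e^(−t/τ) with ΔM₀ = 830 − 691.89 = 138.1 Gt C.
At t = 13.9 yr, e^(−t/τ) = e^(−1.047) = 0.3511, so ΔM = 48.49 Gt C and M = 691.89 + 48.49 = 740.38 Gt C.

740 Gt C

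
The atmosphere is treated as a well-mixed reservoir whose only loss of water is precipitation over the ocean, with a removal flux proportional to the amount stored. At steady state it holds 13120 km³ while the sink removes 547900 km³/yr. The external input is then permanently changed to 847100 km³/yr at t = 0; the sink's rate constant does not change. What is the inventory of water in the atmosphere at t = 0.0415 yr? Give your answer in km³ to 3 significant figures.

τ = M₀/F₀ = 13120/547900 = 0.02395 yr; rate constant k = 1/τ.
New steady state M_∞ = F₁/k = F₁·τ = 847100 × 0.02395 = 20285 km³.
M(t) = M_∞ + (M₀ − M_∞)·e^(−t/τ); t/τ = 0.0415/0.02395 = 1.733, so e^(−t/τ) = 0.1767.
M(t) = 20285 − 7165 × 0.1767 = 19018 km³.

19000 km³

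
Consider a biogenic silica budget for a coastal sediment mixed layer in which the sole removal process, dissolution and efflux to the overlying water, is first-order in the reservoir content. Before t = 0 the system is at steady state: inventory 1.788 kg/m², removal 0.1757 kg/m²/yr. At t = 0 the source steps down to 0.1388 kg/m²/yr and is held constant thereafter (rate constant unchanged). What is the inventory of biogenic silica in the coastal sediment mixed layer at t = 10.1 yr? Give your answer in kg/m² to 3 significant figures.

Residence time τ = M₀/F₀ = 10.18 yr. The eventual steady state is M_∞ = M₀·(F₁/F₀) = 1.788 × 0.1388/0.1757 = 1.4125 kg/m².
The anomaly ΔM(t) = M(t) − M_∞ decays as ΔM₀·e^(−t/τ) with ΔM₀ = 1.788 − 1.4125 = 0.3755 kg/m².
At t = 10.1 yr, e^(−t/τ) = e^(−0.9925) = 0.3707, so ΔM = 0.1392 kg/m² and M = 1.4125 + 0.1392 = 1.5517 kg/m².

1.55 kg/m²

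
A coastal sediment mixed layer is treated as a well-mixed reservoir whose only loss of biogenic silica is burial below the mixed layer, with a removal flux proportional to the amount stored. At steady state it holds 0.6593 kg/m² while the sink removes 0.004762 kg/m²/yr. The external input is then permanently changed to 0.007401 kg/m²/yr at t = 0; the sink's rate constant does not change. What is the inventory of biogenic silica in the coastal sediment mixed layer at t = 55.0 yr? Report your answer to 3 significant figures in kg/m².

0.779 kg/m²

Residence time τ = M₀/F₀ = 138.5 yr. The eventual steady state is M_∞ = M₀·(F₁/F₀) = 0.6593 × 0.007401/0.004762 = 1.0247 kg/m².
The anomaly ΔM(t) = M(t) − M_∞ decays as ΔM₀·e^(−t/τ) with ΔM₀ = 0.6593 − 1.0247 = −0.3654 kg/m².
At t = 55.0 yr, e^(−t/τ) = e^(−0.3973) = 0.6722, so ΔM = −0.2456 kg/m² and M = 1.0247 − 0.2456 = 0.77908 kg/m².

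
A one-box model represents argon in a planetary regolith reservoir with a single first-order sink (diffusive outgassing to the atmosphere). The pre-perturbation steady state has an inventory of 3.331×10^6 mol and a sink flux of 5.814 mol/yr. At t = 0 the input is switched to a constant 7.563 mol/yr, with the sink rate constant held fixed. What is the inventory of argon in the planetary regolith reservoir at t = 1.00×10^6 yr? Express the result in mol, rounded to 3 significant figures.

4.16×10^6 mol

The sink rate constant is k = F₀/M₀ = 5.814/3.331×10^6 = 1.745×10^-6 yr⁻¹.
Solving dM/dt = F₁ − kM with M(0) = M₀ gives M(t) = F₁/k + (M₀ − F₁/k)·e^(−kt).
F₁/k = 7.563/1.745×10^-6 = 4.3331×10^6 mol; kt = 1.745×10^-6 × 1.00×10^6 = 1.745, e^(−kt) = 0.1746.
M(1.00×10^6) = 4.3331×10^6 + (3.331×10^6 − 4.3331×10^6) × 0.1746 = 4.3331×10^6 − 174900 = 4.1581×10^6 mol.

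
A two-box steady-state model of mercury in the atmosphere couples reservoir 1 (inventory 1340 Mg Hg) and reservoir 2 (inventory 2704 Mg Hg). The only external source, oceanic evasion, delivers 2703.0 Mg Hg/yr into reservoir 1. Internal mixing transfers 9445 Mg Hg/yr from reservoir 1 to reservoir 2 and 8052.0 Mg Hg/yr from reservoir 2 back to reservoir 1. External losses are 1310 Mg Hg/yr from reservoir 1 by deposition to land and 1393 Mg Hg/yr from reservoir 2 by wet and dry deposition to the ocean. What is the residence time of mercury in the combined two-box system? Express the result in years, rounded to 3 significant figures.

1.50 yr

Residence time in the combined system uses the total inventory and the total *external* removal — internal exchanges between the two boxes cancel.
M_total = 1340 + 2704 = 4044.0 Mg Hg.
ΣF_external_out = 1310 + 1393 = 2703.0 Mg Hg/yr.
τ = M_total / ΣF_ext = 4044.0 / 2703.0 = 1.496 yr.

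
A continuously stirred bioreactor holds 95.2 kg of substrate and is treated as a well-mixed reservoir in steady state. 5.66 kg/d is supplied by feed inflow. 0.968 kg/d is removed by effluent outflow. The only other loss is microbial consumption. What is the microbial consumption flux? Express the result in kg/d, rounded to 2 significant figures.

4.7 kg/d

At steady state ΣF_in = ΣF_out.
ΣF_in = 5.6600 kg/d.
Microbial consumption flux = ΣF_in − (0.968) = 5.6600 − 0.9680 = 4.692 kg/d.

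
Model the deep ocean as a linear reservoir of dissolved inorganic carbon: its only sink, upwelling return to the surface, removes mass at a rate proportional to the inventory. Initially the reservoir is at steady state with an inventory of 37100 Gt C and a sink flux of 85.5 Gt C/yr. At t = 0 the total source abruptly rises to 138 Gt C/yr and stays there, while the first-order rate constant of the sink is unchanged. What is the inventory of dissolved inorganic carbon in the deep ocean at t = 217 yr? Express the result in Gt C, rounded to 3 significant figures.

46100 Gt C

The sink rate constant is k = F₀/M₀ = 85.5/37100 = 0.002305 yr⁻¹.
Solving dM/dt = F₁ − kM with M(0) = M₀ gives M(t) = F₁/k + (M₀ − F₁/k)·e^(−kt).
F₁/k = 138/0.002305 = 59881 Gt C; kt = 0.002305 × 217 = 0.5001, e^(−kt) = 0.6065.
M(217) = 59881 + (37100 − 59881) × 0.6065 = 59881 − 13820 = 46065 Gt C.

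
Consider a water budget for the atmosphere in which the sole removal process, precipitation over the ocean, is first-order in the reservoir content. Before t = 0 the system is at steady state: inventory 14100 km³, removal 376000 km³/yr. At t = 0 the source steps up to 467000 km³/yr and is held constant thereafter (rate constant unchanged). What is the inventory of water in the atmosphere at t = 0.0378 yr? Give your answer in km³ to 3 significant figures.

16300 km³

τ = M₀/F₀ = 14100/376000 = 0.03750 yr; rate constant k = 1/τ.
New steady state M_∞ = F₁/k = F₁·τ = 467000 × 0.03750 = 17512 km³.
M(t) = M_∞ + (M₀ − M_∞)·e^(−t/τ); t/τ = 0.0378/0.03750 = 1.008, so e^(−t/τ) = 0.3649.
M(t) = 17512 − 3412 × 0.3649 = 16267 km³.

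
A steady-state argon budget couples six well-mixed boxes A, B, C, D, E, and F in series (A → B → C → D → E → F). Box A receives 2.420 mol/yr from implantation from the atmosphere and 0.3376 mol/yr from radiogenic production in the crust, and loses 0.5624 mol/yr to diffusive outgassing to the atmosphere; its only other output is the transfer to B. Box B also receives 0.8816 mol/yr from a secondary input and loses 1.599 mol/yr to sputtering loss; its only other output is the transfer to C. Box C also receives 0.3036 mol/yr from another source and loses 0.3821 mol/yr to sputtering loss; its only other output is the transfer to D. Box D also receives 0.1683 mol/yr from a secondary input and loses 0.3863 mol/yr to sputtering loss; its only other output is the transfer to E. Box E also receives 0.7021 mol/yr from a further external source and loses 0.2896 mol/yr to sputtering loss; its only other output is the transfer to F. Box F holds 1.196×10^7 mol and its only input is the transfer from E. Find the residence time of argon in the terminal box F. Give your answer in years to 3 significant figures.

7.50×10^6 yr

Box A: F(A→B) = (2.420 + 0.3376) − 0.5624 = 2.1952 mol/yr.
Box B: F(B→C) = (2.1952 + 0.8816) − 1.599 = 1.4778 mol/yr.
Box C: F(C→D) = (1.4778 + 0.3036) − 0.3821 = 1.3993 mol/yr.
Box D: F(D→E) = (1.3993 + 0.1683) − 0.3863 = 1.1813 mol/yr.
Box E: F(E→F) = (1.1813 + 0.7021) − 0.2896 = 1.5938 mol/yr.
Box F throughput = its input = 1.5938 mol/yr; τ = 1.196×10^7 / 1.5938 = 7.504×10^6 yr.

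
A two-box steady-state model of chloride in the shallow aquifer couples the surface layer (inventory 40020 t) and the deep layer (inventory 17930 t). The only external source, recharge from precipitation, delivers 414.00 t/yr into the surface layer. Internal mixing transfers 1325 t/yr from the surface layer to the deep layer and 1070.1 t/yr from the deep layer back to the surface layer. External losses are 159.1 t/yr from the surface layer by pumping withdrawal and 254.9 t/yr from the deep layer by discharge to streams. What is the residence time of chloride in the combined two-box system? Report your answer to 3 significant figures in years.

Treat the two boxes together as one reservoir: the mixing fluxes between them are internal recycling, so τ = ΣM / Σ(external losses).
M_total = 40020 + 17930 = 57950 t.
ΣF_external_out = 159.1 + 254.9 = 414.00 t/yr.
τ = M_total / ΣF_ext = 57950 / 414.00 = 140.0 yr.

140 yr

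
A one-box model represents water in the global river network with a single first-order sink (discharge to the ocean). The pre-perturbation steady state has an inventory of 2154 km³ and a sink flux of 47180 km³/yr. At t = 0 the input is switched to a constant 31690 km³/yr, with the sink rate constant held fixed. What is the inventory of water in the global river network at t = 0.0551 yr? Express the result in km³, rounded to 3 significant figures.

1660 km³

Residence time τ = M₀/F₀ = 0.04565 yr. The eventual steady state is M_∞ = M₀·(F₁/F₀) = 2154 × 31690/47180 = 1446.8 km³.
The anomaly ΔM(t) = M(t) − M_∞ decays as ΔM₀·e^(−t/τ) with ΔM₀ = 2154 − 1446.8 = 707.2 km³.
At t = 0.0551 yr, e^(−t/τ) = e^(−1.207) = 0.2991, so ΔM = 211.5 km³ and M = 1446.8 + 211.5 = 1658.3 km³.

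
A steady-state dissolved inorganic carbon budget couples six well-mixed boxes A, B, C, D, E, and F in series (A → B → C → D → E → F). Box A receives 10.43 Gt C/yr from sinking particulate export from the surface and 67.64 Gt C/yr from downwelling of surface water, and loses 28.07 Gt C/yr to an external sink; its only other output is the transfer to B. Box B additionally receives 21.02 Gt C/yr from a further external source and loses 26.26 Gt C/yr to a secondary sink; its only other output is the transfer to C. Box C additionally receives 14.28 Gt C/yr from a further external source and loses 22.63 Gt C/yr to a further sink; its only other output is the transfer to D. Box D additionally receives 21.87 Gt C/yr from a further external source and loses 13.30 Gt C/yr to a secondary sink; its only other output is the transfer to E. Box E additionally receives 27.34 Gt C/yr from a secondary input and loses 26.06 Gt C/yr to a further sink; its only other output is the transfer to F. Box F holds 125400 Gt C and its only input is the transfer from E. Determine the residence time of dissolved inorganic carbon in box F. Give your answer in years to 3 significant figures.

2710 yr

Box A: F(A→B) = (10.43 + 67.64) − 28.07 = 50.000 Gt C/yr.
Box B: F(B→C) = (50.000 + 21.02) − 26.26 = 44.760 Gt C/yr.
Box C: F(C→D) = (44.760 + 14.28) − 22.63 = 36.410 Gt C/yr.
Box D: F(D→E) = (36.410 + 21.87) − 13.30 = 44.980 Gt C/yr.
Box E: F(E→F) = (44.980 + 27.34) − 26.06 = 46.260 Gt C/yr.
Box F throughput = its input = 46.260 Gt C/yr; τ = 125400 / 46.260 = 2711 yr.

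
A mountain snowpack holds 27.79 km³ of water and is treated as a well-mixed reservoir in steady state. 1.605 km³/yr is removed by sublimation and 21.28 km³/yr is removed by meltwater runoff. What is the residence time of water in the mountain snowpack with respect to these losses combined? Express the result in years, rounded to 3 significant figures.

1.21 yr

Total removal = 1.605 + 21.28 = 22.885 km³/yr.
τ = M / ΣF_out = 27.79 / 22.885 = 1.214 yr.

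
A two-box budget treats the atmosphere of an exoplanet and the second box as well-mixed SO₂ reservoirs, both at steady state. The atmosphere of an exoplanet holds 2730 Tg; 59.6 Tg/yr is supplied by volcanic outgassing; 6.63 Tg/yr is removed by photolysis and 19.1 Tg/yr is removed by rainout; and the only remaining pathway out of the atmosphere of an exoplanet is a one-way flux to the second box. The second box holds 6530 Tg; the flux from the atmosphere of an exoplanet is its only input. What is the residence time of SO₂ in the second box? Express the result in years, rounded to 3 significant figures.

Balance the atmosphere of an exoplanet: ΣF_in = 59.600 Tg/yr.
Flux to the second box = ΣF_in − (6.63 + 19.1) = 33.870 Tg/yr.
At steady state the output of the second box equals its input, 33.870 Tg/yr.
τ = M / F = 6530 / 33.870 = 192.8 yr.

193 yr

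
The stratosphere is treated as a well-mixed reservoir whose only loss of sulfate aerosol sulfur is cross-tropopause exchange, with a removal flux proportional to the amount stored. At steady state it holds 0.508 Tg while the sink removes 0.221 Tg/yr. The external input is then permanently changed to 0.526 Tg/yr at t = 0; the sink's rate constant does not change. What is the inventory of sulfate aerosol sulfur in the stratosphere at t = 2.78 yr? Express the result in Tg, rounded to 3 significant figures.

1.00 Tg

The sink rate constant is k = F₀/M₀ = 0.221/0.508 = 0.4350 yr⁻¹.
Solving dM/dt = F₁ − kM with M(0) = M₀ gives M(t) = F₁/k + (M₀ − F₁/k)·e^(−kt).
F₁/k = 0.526/0.4350 = 1.2091 Tg; kt = 0.4350 × 2.78 = 1.209, e^(−kt) = 0.2984.
M(2.78) = 1.2091 + (0.508 − 1.2091) × 0.2984 = 1.2091 − 0.2092 = 0.99990 Tg.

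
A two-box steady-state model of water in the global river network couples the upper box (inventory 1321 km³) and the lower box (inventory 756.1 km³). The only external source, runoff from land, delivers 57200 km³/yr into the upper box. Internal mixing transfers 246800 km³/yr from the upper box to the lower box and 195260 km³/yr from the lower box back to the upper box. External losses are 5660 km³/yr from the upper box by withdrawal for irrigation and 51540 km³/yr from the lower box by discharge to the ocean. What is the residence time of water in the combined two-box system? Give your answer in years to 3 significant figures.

0.0363 yr

Treat the two boxes together as one reservoir: the mixing fluxes between them are internal recycling, so τ = ΣM / Σ(external losses).
M_total = 1321 + 756.1 = 2077.1 km³.
ΣF_external_out = 5660 + 51540 = 57200 km³/yr.
τ = M_total / ΣF_ext = 2077.1 / 57200 = 0.03631 yr.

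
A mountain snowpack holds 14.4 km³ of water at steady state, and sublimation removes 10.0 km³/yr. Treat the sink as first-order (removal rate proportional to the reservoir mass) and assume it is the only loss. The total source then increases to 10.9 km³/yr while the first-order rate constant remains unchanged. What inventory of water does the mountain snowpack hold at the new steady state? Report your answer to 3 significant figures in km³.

Rate constant k = F/M = 10.0 / 14.4 = 0.6944 yr⁻¹.
At the new steady state, source = k·M_new ⇒ M_new = 10.9 / 0.6944 = 15.70 km³.
(Equivalently M_new = M × F_new/F_old = 14.4 × 10.9/10.0.)

15.7 km³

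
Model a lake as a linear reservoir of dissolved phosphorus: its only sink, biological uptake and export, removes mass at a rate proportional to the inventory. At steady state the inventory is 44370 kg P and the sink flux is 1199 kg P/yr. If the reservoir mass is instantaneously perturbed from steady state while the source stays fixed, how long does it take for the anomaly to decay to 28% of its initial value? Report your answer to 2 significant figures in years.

For a linear reservoir the anomaly decays as exp(−t/τ) with τ = M/F = 44370/1199 = 37.01 yr.
exp(−t/τ) = 0.28 ⇒ t = −τ ln(0.28) = 37.01 × 1.273 = 47.11 yr.

47 yr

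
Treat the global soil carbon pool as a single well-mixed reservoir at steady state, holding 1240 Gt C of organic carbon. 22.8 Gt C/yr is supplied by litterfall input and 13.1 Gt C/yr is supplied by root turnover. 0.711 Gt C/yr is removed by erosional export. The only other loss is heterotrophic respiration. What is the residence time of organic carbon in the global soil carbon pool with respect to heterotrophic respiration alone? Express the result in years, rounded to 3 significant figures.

35.2 yr

At steady state ΣF_in = ΣF_out.
ΣF_in = 22.8 + 13.1 = 35.900 Gt C/yr.
Heterotrophic respiration flux = ΣF_in − (0.711) = 35.900 − 0.7110 = 35.19 Gt C/yr.
τ = M / F = 1240 / 35.19 = 35.24 yr.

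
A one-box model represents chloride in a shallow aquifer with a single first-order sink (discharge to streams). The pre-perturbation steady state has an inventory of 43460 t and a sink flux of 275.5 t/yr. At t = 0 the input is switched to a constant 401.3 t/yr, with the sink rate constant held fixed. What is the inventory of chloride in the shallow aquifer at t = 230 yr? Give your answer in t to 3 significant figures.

τ = M₀/F₀ = 43460/275.5 = 157.7 yr; rate constant k = 1/τ.
New steady state M_∞ = F₁/k = F₁·τ = 401.3 × 157.7 = 63305 t.
M(t) = M_∞ + (M₀ − M_∞)·e^(−t/τ); t/τ = 230/157.7 = 1.458, so e^(−t/τ) = 0.2327.
M(t) = 63305 − 19840 × 0.2327 = 58687 t.

58700 t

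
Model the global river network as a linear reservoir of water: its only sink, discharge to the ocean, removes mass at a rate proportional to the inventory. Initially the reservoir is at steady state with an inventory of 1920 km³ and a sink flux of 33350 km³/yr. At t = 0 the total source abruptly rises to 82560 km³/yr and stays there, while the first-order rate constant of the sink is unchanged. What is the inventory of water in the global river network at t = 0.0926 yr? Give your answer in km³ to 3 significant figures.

4190 km³

τ = M₀/F₀ = 1920/33350 = 0.05757 yr; rate constant k = 1/τ.
New steady state M_∞ = F₁/k = F₁·τ = 82560 × 0.05757 = 4753.1 km³.
M(t) = M_∞ + (M₀ − M_∞)·e^(−t/τ); t/τ = 0.0926/0.05757 = 1.608, so e^(−t/τ) = 0.2002.
M(t) = 4753.1 − 2833 × 0.2002 = 4185.9 km³.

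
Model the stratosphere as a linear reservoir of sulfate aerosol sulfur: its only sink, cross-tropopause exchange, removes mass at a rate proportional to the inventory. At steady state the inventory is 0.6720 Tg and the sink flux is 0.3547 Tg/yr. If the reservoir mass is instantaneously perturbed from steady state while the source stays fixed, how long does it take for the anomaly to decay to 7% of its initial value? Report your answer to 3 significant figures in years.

5.04 yr

For a linear reservoir the anomaly decays as exp(−t/τ) with τ = M/F = 0.6720/0.3547 = 1.895 yr.
exp(−t/τ) = 0.07 ⇒ t = −τ ln(0.07) = 1.895 × 2.659 = 5.038 yr.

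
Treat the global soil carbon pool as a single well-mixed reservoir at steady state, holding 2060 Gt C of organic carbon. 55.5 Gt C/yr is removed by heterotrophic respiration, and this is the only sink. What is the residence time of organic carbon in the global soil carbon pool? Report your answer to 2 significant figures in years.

τ = M / F = 2060 / 55.5 = 37.12 yr.

37 yr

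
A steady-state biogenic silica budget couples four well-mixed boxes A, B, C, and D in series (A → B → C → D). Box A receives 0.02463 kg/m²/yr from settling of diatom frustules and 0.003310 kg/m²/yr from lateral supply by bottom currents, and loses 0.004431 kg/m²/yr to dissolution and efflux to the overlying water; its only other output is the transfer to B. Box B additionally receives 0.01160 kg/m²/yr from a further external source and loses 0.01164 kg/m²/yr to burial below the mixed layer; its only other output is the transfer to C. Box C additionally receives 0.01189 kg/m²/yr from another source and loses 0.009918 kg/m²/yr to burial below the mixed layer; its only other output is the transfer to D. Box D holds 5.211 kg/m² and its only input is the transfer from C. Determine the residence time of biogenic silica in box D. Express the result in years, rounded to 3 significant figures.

205 yr

Box A: F(A→B) = (0.02463 + 0.003310) − 0.004431 = 0.023509 kg/m²/yr.
Box B: F(B→C) = (0.023509 + 0.01160) − 0.01164 = 0.023469 kg/m²/yr.
Box C: F(C→D) = (0.023469 + 0.01189) − 0.009918 = 0.025441 kg/m²/yr.
Box D throughput = its input = 0.025441 kg/m²/yr; τ = 5.211 / 0.025441 = 204.8 yr.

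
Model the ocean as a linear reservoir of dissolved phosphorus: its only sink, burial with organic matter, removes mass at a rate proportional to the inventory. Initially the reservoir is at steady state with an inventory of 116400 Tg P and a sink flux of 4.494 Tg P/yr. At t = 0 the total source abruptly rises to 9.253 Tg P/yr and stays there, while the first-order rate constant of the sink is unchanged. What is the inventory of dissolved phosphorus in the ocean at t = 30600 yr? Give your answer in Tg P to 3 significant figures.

202000 Tg P

The sink rate constant is k = F₀/M₀ = 4.494/116400 = 3.861×10^-5 yr⁻¹.
Solving dM/dt = F₁ − kM with M(0) = M₀ gives M(t) = F₁/k + (M₀ − F₁/k)·e^(−kt).
F₁/k = 9.253/3.861×10^-5 = 239660 Tg P; kt = 3.861×10^-5 × 30600 = 1.181, e^(−kt) = 0.3068.
M(30600) = 239660 + (116400 − 239660) × 0.3068 = 239660 − 37820 = 201840 Tg P.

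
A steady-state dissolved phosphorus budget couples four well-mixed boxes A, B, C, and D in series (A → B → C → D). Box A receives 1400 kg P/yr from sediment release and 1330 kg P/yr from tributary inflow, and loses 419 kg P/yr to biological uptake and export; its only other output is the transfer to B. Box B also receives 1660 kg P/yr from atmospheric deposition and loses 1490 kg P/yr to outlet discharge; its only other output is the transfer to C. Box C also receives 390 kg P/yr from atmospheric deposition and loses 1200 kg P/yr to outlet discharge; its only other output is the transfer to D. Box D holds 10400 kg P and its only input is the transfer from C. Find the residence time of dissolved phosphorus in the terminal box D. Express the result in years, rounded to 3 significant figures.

6.22 yr

Box A: F(A→B) = (1400 + 1330) − 419 = 2311.0 kg P/yr.
Box B: F(B→C) = (2311.0 + 1660) − 1490 = 2481.0 kg P/yr.
Box C: F(C→D) = (2481.0 + 390) − 1200 = 1671.0 kg P/yr.
Box D throughput = its input = 1671.0 kg P/yr; τ = 10400 / 1671.0 = 6.224 yr.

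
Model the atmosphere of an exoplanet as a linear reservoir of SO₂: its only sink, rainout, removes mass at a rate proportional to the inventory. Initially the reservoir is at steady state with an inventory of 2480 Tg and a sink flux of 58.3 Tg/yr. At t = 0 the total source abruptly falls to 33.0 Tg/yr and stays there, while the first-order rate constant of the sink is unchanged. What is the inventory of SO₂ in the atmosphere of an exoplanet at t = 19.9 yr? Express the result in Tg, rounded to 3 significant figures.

2080 Tg

τ = M₀/F₀ = 2480/58.3 = 42.54 yr; rate constant k = 1/τ.
New steady state M_∞ = F₁/k = F₁·τ = 33.0 × 42.54 = 1403.8 Tg.
M(t) = M_∞ + (M₀ − M_∞)·e^(−t/τ); t/τ = 19.9/42.54 = 0.4678, so e^(−t/τ) = 0.6264.
M(t) = 1403.8 + 1076 × 0.6264 = 2077.9 Tg.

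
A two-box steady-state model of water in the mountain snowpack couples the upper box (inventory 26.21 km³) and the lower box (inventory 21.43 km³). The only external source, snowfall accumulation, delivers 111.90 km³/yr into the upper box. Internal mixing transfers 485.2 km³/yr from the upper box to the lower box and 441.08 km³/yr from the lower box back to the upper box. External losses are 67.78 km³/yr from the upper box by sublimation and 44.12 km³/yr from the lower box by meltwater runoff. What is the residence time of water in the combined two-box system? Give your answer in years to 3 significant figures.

0.426 yr

Treat the two boxes together as one reservoir: the mixing fluxes between them are internal recycling, so τ = ΣM / Σ(external losses).
M_total = 26.21 + 21.43 = 47.640 km³.
ΣF_external_out = 67.78 + 44.12 = 111.90 km³/yr.
τ = M_total / ΣF_ext = 47.640 / 111.90 = 0.4257 yr.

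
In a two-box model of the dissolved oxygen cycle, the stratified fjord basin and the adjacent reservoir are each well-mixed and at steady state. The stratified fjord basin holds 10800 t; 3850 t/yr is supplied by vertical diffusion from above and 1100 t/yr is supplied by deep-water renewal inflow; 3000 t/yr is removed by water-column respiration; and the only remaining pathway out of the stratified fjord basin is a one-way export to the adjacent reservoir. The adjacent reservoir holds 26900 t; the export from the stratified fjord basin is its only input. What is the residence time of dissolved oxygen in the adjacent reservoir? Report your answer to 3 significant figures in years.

Balance the stratified fjord basin: ΣF_in = 3850 + 1100 = 4950.0 t/yr.
Export to the adjacent reservoir = ΣF_in − (3000) = 1950.0 t/yr.
At steady state the output of the adjacent reservoir equals its input, 1950.0 t/yr.
τ = M / F = 26900 / 1950.0 = 13.79 yr.

13.8 yr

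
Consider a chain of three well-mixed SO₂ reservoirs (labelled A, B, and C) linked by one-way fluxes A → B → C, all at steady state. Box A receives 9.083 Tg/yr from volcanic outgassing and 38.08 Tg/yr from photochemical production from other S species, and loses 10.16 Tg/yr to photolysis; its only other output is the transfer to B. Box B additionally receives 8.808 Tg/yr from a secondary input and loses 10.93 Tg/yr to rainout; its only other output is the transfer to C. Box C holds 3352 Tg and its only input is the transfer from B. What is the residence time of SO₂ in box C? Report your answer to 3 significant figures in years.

Box A: F(A→B) = (9.083 + 38.08) − 10.16 = 37.003 Tg/yr.
Box B: F(B→C) = (37.003 + 8.808) − 10.93 = 34.881 Tg/yr.
Box C throughput = its input = 34.881 Tg/yr; τ = 3352 / 34.881 = 96.10 yr.

96.1 yr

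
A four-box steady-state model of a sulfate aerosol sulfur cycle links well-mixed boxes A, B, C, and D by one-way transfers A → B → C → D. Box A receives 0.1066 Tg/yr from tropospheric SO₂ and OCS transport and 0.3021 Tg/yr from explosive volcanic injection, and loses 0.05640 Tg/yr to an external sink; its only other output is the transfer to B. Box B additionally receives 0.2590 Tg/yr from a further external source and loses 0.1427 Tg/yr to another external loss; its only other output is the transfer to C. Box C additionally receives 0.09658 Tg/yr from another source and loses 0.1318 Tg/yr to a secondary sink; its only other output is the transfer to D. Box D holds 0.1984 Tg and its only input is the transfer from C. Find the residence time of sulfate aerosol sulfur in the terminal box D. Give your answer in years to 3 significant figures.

0.458 yr

Box A: F(A→B) = (0.1066 + 0.3021) − 0.05640 = 0.35230 Tg/yr.
Box B: F(B→C) = (0.35230 + 0.2590) − 0.1427 = 0.46860 Tg/yr.
Box C: F(C→D) = (0.46860 + 0.09658) − 0.1318 = 0.43338 Tg/yr.
Box D throughput = its input = 0.43338 Tg/yr; τ = 0.1984 / 0.43338 = 0.4578 yr.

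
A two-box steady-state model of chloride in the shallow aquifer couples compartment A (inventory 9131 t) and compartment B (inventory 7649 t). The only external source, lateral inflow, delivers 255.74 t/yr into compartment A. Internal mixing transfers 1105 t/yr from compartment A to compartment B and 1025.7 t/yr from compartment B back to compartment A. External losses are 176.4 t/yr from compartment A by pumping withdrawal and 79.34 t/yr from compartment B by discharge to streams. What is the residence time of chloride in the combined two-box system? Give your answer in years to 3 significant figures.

65.6 yr

For the system as a whole, the A↔B exchange is internal and contributes nothing to the throughput; only the external sinks remove mass.
M_total = 9131 + 7649 = 16780 t.
ΣF_external_out = 176.4 + 79.34 = 255.74 t/yr.
τ = M_total / ΣF_ext = 16780 / 255.74 = 65.61 yr.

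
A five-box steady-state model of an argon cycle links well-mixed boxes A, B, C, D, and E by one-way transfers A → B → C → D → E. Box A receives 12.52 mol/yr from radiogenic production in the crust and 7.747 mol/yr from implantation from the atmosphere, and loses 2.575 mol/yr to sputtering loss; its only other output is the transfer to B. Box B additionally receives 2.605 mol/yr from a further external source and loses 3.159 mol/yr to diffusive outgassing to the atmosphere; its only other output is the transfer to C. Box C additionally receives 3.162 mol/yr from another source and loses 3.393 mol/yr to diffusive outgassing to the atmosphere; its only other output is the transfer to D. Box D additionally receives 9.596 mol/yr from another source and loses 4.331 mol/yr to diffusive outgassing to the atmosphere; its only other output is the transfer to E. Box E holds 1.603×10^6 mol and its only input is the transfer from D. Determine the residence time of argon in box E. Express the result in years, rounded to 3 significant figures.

Box A: F(A→B) = (12.52 + 7.747) − 2.575 = 17.692 mol/yr.
Box B: F(B→C) = (17.692 + 2.605) − 3.159 = 17.138 mol/yr.
Box C: F(C→D) = (17.138 + 3.162) − 3.393 = 16.907 mol/yr.
Box D: F(D→E) = (16.907 + 9.596) − 4.331 = 22.172 mol/yr.
Box E throughput = its input = 22.172 mol/yr; τ = 1.603×10^6 / 22.172 = 72300 yr.

72300 yr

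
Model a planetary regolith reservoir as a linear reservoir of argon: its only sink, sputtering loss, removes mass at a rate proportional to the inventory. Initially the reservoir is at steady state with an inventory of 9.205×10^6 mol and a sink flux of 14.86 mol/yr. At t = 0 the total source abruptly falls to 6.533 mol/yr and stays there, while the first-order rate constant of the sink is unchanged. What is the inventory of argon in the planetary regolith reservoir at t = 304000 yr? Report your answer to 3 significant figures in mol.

τ = M₀/F₀ = 9.205×10^6/14.86 = 619400 yr; rate constant k = 1/τ.
New steady state M_∞ = F₁/k = F₁·τ = 6.533 × 619400 = 4.0469×10^6 mol.
M(t) = M_∞ + (M₀ − M_∞)·e^(−t/τ); t/τ = 304000/619400 = 0.4908, so e^(−t/τ) = 0.6122.
M(t) = 4.0469×10^6 + 5.158×10^6 × 0.6122 = 7.2045×10^6 mol.

7.20×10^6 mol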